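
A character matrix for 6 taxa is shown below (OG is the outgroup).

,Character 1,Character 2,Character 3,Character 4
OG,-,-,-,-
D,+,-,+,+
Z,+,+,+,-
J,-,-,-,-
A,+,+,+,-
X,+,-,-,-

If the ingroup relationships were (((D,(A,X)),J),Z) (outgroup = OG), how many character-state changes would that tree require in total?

8

Map each character onto (((D,(A,X)),J),Z) (rooted by OG) and count the minimum state changes it requires (Fitch parsimony):
Character 1: 2; Character 2: 2; Character 3: 3; Character 4: 1.
Total tree length = 8.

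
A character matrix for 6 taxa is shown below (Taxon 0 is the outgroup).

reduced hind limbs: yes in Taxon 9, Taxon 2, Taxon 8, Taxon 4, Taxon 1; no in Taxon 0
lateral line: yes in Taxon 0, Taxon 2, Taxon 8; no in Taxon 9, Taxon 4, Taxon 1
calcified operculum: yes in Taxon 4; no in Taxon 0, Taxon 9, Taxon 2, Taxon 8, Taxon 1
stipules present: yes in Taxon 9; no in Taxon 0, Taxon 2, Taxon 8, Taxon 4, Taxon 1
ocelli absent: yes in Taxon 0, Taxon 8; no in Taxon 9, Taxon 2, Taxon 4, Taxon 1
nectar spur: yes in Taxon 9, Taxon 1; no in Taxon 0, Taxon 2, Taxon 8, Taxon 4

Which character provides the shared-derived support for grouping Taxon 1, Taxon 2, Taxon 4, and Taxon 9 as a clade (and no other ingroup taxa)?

Character polarity is set by the outgroup: the derived state is whichever differs from the outgroup's state, so for lateral line, ocelli absent the derived state is 'no', and for the remaining characters it is 'yes'.
reduced hind limbs (derived state 'yes') is shared by all ingroup taxa — unites the whole ingroup.
lateral line: derived state 'no' in Taxon 1, Taxon 4, and Taxon 9 only — synapomorphy for {Taxon 1, Taxon 4, Taxon 9}.
calcified operculum: derived state 'yes' in Taxon 4 only — an autapomorphy, so it tells us nothing about relationships among taxa.
stipules present: derived state 'yes' in Taxon 9 only — an autapomorphy, so it tells us nothing about relationships among taxa.
Only Taxon 1, Taxon 2, Taxon 4, and Taxon 9 show the derived state 'no' for ocelli absent, supporting them as a clade.
nectar spur: derived state 'yes' in Taxon 1 and Taxon 9 only — synapomorphy for {Taxon 1, Taxon 9}.
Most parsimonious ingroup topology: ((((Taxon 1,Taxon 9),Taxon 4),Taxon 2),Taxon 8).
The clade {Taxon 1, Taxon 2, Taxon 4, Taxon 9} is supported by ocelli absent: its derived state 'no' occurs in exactly those taxa and in no other taxon (including the outgroup).

ocelli absent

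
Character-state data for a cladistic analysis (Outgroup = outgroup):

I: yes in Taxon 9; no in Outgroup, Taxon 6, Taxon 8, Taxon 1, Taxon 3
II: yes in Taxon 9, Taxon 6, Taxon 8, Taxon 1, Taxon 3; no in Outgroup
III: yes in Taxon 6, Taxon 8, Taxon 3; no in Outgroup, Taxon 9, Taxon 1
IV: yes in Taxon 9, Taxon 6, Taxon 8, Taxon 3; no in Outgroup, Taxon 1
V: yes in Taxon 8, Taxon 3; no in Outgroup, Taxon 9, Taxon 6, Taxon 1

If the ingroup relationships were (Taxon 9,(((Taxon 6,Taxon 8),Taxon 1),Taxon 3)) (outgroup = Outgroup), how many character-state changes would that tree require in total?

8

Map each character onto (Taxon 9,(((Taxon 6,Taxon 8),Taxon 1),Taxon 3)) (rooted by Outgroup) and count the minimum state changes it requires (Fitch parsimony):
I: 1; II: 1; III: 2; IV: 2; V: 2.
Total tree length = 8.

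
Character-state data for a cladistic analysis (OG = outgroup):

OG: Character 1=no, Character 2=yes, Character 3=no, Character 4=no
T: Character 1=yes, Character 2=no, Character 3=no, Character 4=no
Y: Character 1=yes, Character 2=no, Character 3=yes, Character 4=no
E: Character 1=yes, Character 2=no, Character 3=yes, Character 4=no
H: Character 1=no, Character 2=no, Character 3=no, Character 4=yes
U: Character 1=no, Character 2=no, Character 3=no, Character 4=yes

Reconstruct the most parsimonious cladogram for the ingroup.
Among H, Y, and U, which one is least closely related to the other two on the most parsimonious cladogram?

Character polarity is set by the outgroup: the derived state is whichever differs from the outgroup's state, so for Character 2 the derived state is 'no', and for the remaining characters it is 'yes'.
Character 1 (derived state 'yes') is shared by E, T, and Y — a synapomorphy uniting that clade.
All ingroup taxa share the derived state 'no' for Character 2; it defines the ingroup but does not resolve relationships within it.
Character 3: derived state 'yes' in E and Y only — synapomorphy for {E, Y}.
Character 4: derived state 'yes' in H and U only — synapomorphy for {H, U}.
Most parsimonious ingroup topology: ((H,U),((E,Y),T)).
H and U share a more recent common ancestor with each other than either does with Y, so Y is the least closely related of the three.

Y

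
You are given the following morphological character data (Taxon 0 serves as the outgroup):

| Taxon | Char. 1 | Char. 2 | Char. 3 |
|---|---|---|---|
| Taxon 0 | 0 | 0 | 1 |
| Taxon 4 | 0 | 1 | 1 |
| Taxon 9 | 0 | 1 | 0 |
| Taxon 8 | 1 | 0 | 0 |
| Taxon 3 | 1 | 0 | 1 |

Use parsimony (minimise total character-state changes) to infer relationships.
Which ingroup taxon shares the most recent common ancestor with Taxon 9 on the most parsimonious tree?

Taxon 4

Character polarity is set by the outgroup: the derived state is whichever differs from the outgroup's state, so for Char. 3 the derived state is '0', and for the remaining characters it is '1'.
Char. 1: derived state '1' in Taxon 3 and Taxon 8 only — synapomorphy for {Taxon 3, Taxon 8}.
Only Taxon 4 and Taxon 9 show the derived state '1' for Char. 2, supporting them as a clade.
Char. 3 (state '0') occurs in Taxon 8 and Taxon 9 but conflicts with the nesting implied by the other characters — most parsimoniously interpreted as homoplasy.
Most parsimonious ingroup topology: ((Taxon 4,Taxon 9),(Taxon 8,Taxon 3)).
Taxon 9 and Taxon 4 form a cherry on this tree, so they are sister taxa.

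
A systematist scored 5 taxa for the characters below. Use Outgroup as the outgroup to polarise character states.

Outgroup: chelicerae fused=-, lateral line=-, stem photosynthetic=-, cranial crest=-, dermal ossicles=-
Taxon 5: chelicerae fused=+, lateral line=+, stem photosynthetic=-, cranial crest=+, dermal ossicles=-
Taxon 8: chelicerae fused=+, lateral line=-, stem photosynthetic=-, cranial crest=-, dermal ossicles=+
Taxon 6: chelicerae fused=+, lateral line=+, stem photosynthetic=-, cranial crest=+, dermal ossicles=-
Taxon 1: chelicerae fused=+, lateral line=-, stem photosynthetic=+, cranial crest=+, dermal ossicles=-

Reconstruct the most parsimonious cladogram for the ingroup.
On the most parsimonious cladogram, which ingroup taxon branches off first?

The outgroup has state '-' for every character, so '+' is the derived state throughout.
All ingroup taxa share the derived state '+' for chelicerae fused; it defines the ingroup but does not resolve relationships within it.
lateral line: derived state '+' in Taxon 5 and Taxon 6 only — synapomorphy for {Taxon 5, Taxon 6}.
stem photosynthetic (derived state '+') is unique to Taxon 1 (autapomorphy; uninformative for grouping).
cranial crest (derived state '+') is shared by Taxon 1, Taxon 5, and Taxon 6 — a synapomorphy uniting that clade.
dermal ossicles (derived state '+') is unique to Taxon 8 (autapomorphy; uninformative for grouping).
Most parsimonious ingroup topology: (((Taxon 5,Taxon 6),Taxon 1),Taxon 8).
Taxon 8 is sister to the clade containing all other ingroup taxa, so it is the earliest-diverging (most basal) ingroup lineage.

Taxon 8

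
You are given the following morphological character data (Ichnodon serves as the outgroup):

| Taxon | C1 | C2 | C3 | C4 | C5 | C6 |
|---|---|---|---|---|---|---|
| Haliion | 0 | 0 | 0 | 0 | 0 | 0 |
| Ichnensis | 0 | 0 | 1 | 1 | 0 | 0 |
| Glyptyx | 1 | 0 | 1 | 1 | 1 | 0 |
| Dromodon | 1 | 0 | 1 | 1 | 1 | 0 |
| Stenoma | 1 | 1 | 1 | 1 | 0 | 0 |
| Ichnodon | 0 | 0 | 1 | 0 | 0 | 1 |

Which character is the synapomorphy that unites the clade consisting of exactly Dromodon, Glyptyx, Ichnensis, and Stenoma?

C4

Character polarity is set by the outgroup: the derived state is whichever differs from the outgroup's state, so for C3, C6 the derived state is '0', and for the remaining characters it is '1'.
C1 (derived state '1') is shared by Dromodon, Glyptyx, and Stenoma — a synapomorphy uniting that clade.
C2: derived state '1' in Stenoma only — an autapomorphy, so it tells us nothing about relationships among taxa.
C3 (derived state '0') is unique to Haliion (autapomorphy; uninformative for grouping).
C4: derived state '1' in Dromodon, Glyptyx, Ichnensis, and Stenoma only — synapomorphy for {Dromodon, Glyptyx, Ichnensis, Stenoma}.
Only Dromodon and Glyptyx show the derived state '1' for C5, supporting them as a clade.
C6 (derived state '0') is shared by all ingroup taxa — unites the whole ingroup.
Most parsimonious ingroup topology: (Haliion,(Ichnensis,((Glyptyx,Dromodon),Stenoma))).
The clade {Dromodon, Glyptyx, Ichnensis, Stenoma} is supported by C4: its derived state '1' occurs in exactly those taxa and in no other taxon (including the outgroup).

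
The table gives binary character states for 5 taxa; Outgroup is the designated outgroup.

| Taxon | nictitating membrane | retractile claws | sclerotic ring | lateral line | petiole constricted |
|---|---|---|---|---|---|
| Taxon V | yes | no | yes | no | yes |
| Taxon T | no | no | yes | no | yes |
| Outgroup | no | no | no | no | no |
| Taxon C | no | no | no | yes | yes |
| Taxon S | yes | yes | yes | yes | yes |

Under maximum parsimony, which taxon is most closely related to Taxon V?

The outgroup has state 'no' for every character, so 'yes' is the derived state throughout.
nictitating membrane: derived state 'yes' in Taxon S and Taxon V only — synapomorphy for {Taxon S, Taxon V}.
retractile claws: derived state 'yes' in Taxon S only — an autapomorphy, so it tells us nothing about relationships among taxa.
Only Taxon S, Taxon T, and Taxon V show the derived state 'yes' for sclerotic ring, supporting them as a clade.
lateral line groups Taxon C and Taxon S, which is incompatible with the clades supported by the remaining characters; treating it as convergent (homoplasy) costs fewer steps than any alternative tree.
All ingroup taxa share the derived state 'yes' for petiole constricted; it defines the ingroup but does not resolve relationships within it.
Most parsimonious ingroup topology: (((Taxon V,Taxon S),Taxon T),Taxon C).
Taxon V and Taxon S form a cherry on this tree, so they are sister taxa.

Taxon S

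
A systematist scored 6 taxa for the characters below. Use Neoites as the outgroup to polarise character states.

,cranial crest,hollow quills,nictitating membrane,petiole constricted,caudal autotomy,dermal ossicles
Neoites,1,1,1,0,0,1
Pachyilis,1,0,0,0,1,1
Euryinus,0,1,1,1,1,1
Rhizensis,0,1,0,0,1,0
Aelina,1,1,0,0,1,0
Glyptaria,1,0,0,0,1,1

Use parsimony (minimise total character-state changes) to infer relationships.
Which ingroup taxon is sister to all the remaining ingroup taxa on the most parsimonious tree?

Euryinus

Character polarity is set by the outgroup: the derived state is whichever differs from the outgroup's state, so for cranial crest, hollow quills, nictitating membrane, dermal ossicles the derived state is '0', and for the remaining characters it is '1'.
cranial crest (state '0') occurs in Euryinus and Rhizensis but conflicts with the nesting implied by the other characters — most parsimoniously interpreted as homoplasy.
Only Glyptaria and Pachyilis show the derived state '0' for hollow quills, supporting them as a clade.
Only Aelina, Glyptaria, Pachyilis, and Rhizensis show the derived state '0' for nictitating membrane, supporting them as a clade.
petiole constricted (derived state '1') is unique to Euryinus (autapomorphy; uninformative for grouping).
caudal autotomy (derived state '1') is shared by all ingroup taxa — unites the whole ingroup.
dermal ossicles (derived state '0') is shared by Aelina and Rhizensis — a synapomorphy uniting that clade.
Most parsimonious ingroup topology: (((Pachyilis,Glyptaria),(Rhizensis,Aelina)),Euryinus).
Euryinus is sister to the clade containing all other ingroup taxa, so it is the earliest-diverging (most basal) ingroup lineage.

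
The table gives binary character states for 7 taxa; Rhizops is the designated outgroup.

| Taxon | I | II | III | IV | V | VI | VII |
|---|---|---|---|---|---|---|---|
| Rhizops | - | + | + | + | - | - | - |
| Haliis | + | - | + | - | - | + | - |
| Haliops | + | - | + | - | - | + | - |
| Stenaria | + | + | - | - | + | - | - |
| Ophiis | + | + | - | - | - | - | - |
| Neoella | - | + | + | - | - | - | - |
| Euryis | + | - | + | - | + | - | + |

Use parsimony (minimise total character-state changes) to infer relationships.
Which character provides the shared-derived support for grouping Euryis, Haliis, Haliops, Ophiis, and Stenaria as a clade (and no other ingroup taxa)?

Character polarity is set by the outgroup: the derived state is whichever differs from the outgroup's state, so for II, III, IV the derived state is '-', and for the remaining characters it is '+'.
I (derived state '+') is shared by Euryis, Haliis, Haliops, Ophiis, and Stenaria — a synapomorphy uniting that clade.
Only Euryis, Haliis, and Haliops show the derived state '-' for II, supporting them as a clade.
III (derived state '-') is shared by Ophiis and Stenaria — a synapomorphy uniting that clade.
All ingroup taxa share the derived state '-' for IV; it defines the ingroup but does not resolve relationships within it.
V groups Euryis and Stenaria, which is incompatible with the clades supported by the remaining characters; treating it as convergent (homoplasy) costs fewer steps than any alternative tree.
VI (derived state '+') is shared by Haliis and Haliops — a synapomorphy uniting that clade.
VII: derived state '+' in Euryis only — an autapomorphy, so it tells us nothing about relationships among taxa.
Most parsimonious ingroup topology: ((((Haliis,Haliops),Euryis),(Stenaria,Ophiis)),Neoella).
The clade {Euryis, Haliis, Haliops, Ophiis, Stenaria} is supported by I: its derived state '+' occurs in exactly those taxa and in no other taxon (including the outgroup).

I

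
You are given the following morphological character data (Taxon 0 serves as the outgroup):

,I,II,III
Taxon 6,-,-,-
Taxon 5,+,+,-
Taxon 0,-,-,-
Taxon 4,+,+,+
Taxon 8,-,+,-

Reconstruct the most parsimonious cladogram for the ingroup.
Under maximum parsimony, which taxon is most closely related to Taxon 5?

The outgroup has state '-' for every character, so '+' is the derived state throughout.
I: derived state '+' in Taxon 4 and Taxon 5 only — synapomorphy for {Taxon 4, Taxon 5}.
Only Taxon 4, Taxon 5, and Taxon 8 show the derived state '+' for II, supporting them as a clade.
III: derived state '+' in Taxon 4 only — an autapomorphy, so it tells us nothing about relationships among taxa.
Most parsimonious ingroup topology: (((Taxon 4,Taxon 5),Taxon 8),Taxon 6).
Taxon 5 and Taxon 4 form a cherry on this tree, so they are sister taxa.

Taxon 4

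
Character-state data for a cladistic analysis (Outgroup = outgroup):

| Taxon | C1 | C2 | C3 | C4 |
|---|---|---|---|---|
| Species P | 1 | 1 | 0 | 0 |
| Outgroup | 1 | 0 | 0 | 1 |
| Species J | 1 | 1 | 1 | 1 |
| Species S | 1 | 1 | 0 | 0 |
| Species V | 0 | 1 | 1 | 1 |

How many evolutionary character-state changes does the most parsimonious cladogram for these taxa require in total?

Character polarity is set by the outgroup: the derived state is whichever differs from the outgroup's state, so for C1, C4 the derived state is '0', and for the remaining characters it is '1'.
C1: derived state '0' in Species V only — an autapomorphy, so it tells us nothing about relationships among taxa.
C2 (derived state '1') is shared by all ingroup taxa — unites the whole ingroup.
C3: derived state '1' in Species J and Species V only — synapomorphy for {Species J, Species V}.
C4 (derived state '0') is shared by Species P and Species S — a synapomorphy uniting that clade.
Most parsimonious ingroup topology: ((Species P,Species S),(Species V,Species J)).
Changes per character on this tree: C1: 1; C2: 1; C3: 1; C4: 1.
Total = 4.

4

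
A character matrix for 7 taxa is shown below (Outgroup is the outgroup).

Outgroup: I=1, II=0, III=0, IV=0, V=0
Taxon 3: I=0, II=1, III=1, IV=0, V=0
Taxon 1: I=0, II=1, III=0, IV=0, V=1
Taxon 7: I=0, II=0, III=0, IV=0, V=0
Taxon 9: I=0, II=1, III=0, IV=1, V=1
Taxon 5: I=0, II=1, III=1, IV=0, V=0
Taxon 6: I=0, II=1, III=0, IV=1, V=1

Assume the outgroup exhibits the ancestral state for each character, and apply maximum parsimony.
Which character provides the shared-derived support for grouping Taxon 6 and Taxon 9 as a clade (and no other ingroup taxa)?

IV

Character polarity is set by the outgroup: the derived state is whichever differs from the outgroup's state, so for I the derived state is '0', and for the remaining characters it is '1'.
All ingroup taxa share the derived state '0' for I; it defines the ingroup but does not resolve relationships within it.
II (derived state '1') is shared by Taxon 1, Taxon 3, Taxon 5, Taxon 6, and Taxon 9 — a synapomorphy uniting that clade.
III: derived state '1' in Taxon 3 and Taxon 5 only — synapomorphy for {Taxon 3, Taxon 5}.
IV (derived state '1') is shared by Taxon 6 and Taxon 9 — a synapomorphy uniting that clade.
V (derived state '1') is shared by Taxon 1, Taxon 6, and Taxon 9 — a synapomorphy uniting that clade.
Most parsimonious ingroup topology: (((Taxon 3,Taxon 5),(Taxon 1,(Taxon 9,Taxon 6))),Taxon 7).
The clade {Taxon 6, Taxon 9} is supported by IV: its derived state '1' occurs in exactly those taxa and in no other taxon (including the outgroup).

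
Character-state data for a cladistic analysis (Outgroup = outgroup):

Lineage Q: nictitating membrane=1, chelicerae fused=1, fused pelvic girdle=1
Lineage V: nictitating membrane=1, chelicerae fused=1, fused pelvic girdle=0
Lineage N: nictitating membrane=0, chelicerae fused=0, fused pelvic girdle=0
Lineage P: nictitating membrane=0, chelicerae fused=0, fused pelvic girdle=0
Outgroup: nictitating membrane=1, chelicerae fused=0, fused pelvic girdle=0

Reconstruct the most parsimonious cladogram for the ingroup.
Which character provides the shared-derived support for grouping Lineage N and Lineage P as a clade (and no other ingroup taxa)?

nictitating membrane

Character polarity is set by the outgroup: the derived state is whichever differs from the outgroup's state, so for nictitating membrane the derived state is '0', and for the remaining characters it is '1'.
nictitating membrane: derived state '0' in Lineage N and Lineage P only — synapomorphy for {Lineage N, Lineage P}.
chelicerae fused: derived state '1' in Lineage Q and Lineage V only — synapomorphy for {Lineage Q, Lineage V}.
fused pelvic girdle (derived state '1') is unique to Lineage Q (autapomorphy; uninformative for grouping).
Most parsimonious ingroup topology: ((Lineage V,Lineage Q),(Lineage N,Lineage P)).
The clade {Lineage N, Lineage P} is supported by nictitating membrane: its derived state '0' occurs in exactly those taxa and in no other taxon (including the outgroup).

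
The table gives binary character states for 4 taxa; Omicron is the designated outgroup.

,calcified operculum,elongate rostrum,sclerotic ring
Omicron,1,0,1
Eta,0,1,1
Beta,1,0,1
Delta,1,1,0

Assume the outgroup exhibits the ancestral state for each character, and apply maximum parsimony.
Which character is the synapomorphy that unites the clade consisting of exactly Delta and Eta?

Character polarity is set by the outgroup: the derived state is whichever differs from the outgroup's state, so for calcified operculum, sclerotic ring the derived state is '0', and for the remaining characters it is '1'.
calcified operculum: derived state '0' in Eta only — an autapomorphy, so it tells us nothing about relationships among taxa.
elongate rostrum: derived state '1' in Delta and Eta only — synapomorphy for {Delta, Eta}.
sclerotic ring: derived state '0' in Delta only — an autapomorphy, so it tells us nothing about relationships among taxa.
Most parsimonious ingroup topology: ((Eta,Delta),Beta).
The clade {Delta, Eta} is supported by elongate rostrum: its derived state '1' occurs in exactly those taxa and in no other taxon (including the outgroup).

elongate rostrum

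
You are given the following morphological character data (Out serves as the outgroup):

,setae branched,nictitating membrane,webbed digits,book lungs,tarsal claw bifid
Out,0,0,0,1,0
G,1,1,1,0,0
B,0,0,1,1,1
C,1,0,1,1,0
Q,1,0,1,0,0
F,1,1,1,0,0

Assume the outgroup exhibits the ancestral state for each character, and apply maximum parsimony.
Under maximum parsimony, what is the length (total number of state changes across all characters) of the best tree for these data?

Character polarity is set by the outgroup: the derived state is whichever differs from the outgroup's state, so for book lungs the derived state is '0', and for the remaining characters it is '1'.
setae branched (derived state '1') is shared by C, F, G, and Q — a synapomorphy uniting that clade.
Only F and G show the derived state '1' for nictitating membrane, supporting them as a clade.
webbed digits (derived state '1') is shared by all ingroup taxa — unites the whole ingroup.
Only F, G, and Q show the derived state '0' for book lungs, supporting them as a clade.
tarsal claw bifid (derived state '1') is unique to B (autapomorphy; uninformative for grouping).
Most parsimonious ingroup topology: ((((G,F),Q),C),B).
Changes per character on this tree: setae branched: 1; nictitating membrane: 1; webbed digits: 1; book lungs: 1; tarsal claw bifid: 1.
Total = 5.

5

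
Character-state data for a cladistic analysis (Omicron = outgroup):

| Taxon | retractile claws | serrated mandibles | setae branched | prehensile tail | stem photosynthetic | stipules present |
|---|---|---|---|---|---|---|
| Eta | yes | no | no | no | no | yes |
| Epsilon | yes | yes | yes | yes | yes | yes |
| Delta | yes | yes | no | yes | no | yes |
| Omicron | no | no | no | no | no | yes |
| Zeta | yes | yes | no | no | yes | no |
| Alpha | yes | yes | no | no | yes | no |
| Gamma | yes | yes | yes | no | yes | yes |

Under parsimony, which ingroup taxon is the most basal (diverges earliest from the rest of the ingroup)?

Eta

Character polarity is set by the outgroup: the derived state is whichever differs from the outgroup's state, so for stipules present the derived state is 'no', and for the remaining characters it is 'yes'.
All ingroup taxa share the derived state 'yes' for retractile claws; it defines the ingroup but does not resolve relationships within it.
serrated mandibles: derived state 'yes' in Alpha, Delta, Epsilon, Gamma, and Zeta only — synapomorphy for {Alpha, Delta, Epsilon, Gamma, Zeta}.
setae branched: derived state 'yes' in Epsilon and Gamma only — synapomorphy for {Epsilon, Gamma}.
prehensile tail groups Delta and Epsilon, which is incompatible with the clades supported by the remaining characters; treating it as convergent (homoplasy) costs fewer steps than any alternative tree.
stem photosynthetic: derived state 'yes' in Alpha, Epsilon, Gamma, and Zeta only — synapomorphy for {Alpha, Epsilon, Gamma, Zeta}.
Only Alpha and Zeta show the derived state 'no' for stipules present, supporting them as a clade.
Most parsimonious ingroup topology: (Eta,(Delta,((Alpha,Zeta),(Gamma,Epsilon)))).
Eta is sister to the clade containing all other ingroup taxa, so it is the earliest-diverging (most basal) ingroup lineage.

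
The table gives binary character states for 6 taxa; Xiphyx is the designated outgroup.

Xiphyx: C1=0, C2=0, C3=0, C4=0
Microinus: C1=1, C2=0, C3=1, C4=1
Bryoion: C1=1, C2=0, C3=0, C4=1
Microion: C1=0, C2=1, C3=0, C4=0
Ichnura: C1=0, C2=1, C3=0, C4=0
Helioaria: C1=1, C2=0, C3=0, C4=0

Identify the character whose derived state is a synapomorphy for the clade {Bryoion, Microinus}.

C4

The outgroup has state '0' for every character, so '1' is the derived state throughout.
C1 (derived state '1') is shared by Bryoion, Helioaria, and Microinus — a synapomorphy uniting that clade.
C2: derived state '1' in Ichnura and Microion only — synapomorphy for {Ichnura, Microion}.
C3 (derived state '1') is unique to Microinus (autapomorphy; uninformative for grouping).
Only Bryoion and Microinus show the derived state '1' for C4, supporting them as a clade.
Most parsimonious ingroup topology: (((Microinus,Bryoion),Helioaria),(Microion,Ichnura)).
The clade {Bryoion, Microinus} is supported by C4: its derived state '1' occurs in exactly those taxa and in no other taxon (including the outgroup).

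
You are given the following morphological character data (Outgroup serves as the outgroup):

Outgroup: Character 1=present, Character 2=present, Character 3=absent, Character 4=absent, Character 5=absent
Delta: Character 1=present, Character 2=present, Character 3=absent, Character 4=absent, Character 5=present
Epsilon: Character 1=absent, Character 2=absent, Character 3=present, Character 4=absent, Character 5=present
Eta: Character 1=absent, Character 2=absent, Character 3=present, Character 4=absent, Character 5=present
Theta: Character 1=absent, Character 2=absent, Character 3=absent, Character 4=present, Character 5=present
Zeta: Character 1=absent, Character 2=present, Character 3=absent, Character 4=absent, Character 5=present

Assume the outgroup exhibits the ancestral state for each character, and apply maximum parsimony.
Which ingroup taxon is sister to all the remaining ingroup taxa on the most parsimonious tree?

Character polarity is set by the outgroup: the derived state is whichever differs from the outgroup's state, so for Character 1, Character 2 the derived state is 'absent', and for the remaining characters it is 'present'.
Character 1 (derived state 'absent') is shared by Epsilon, Eta, Theta, and Zeta — a synapomorphy uniting that clade.
Character 2: derived state 'absent' in Epsilon, Eta, and Theta only — synapomorphy for {Epsilon, Eta, Theta}.
Character 3 (derived state 'present') is shared by Epsilon and Eta — a synapomorphy uniting that clade.
Character 4 (derived state 'present') is unique to Theta (autapomorphy; uninformative for grouping).
All ingroup taxa share the derived state 'present' for Character 5; it defines the ingroup but does not resolve relationships within it.
Most parsimonious ingroup topology: (Delta,(((Epsilon,Eta),Theta),Zeta)).
Delta is sister to the clade containing all other ingroup taxa, so it is the earliest-diverging (most basal) ingroup lineage.

Delta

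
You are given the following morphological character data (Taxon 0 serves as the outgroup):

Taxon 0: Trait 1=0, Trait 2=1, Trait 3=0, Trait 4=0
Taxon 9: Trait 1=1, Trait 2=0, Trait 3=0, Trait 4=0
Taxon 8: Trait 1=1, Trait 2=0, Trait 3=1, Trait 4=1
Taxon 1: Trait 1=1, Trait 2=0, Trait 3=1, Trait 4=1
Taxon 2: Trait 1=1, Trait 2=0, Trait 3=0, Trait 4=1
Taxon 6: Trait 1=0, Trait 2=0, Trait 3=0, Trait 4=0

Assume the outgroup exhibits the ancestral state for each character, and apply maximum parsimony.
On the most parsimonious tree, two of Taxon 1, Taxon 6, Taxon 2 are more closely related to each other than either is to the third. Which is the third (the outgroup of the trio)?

Taxon 6

Character polarity is set by the outgroup: the derived state is whichever differs from the outgroup's state, so for Trait 2 the derived state is '0', and for the remaining characters it is '1'.
Trait 1 (derived state '1') is shared by Taxon 1, Taxon 2, Taxon 8, and Taxon 9 — a synapomorphy uniting that clade.
Trait 2 (derived state '0') is shared by all ingroup taxa — unites the whole ingroup.
Only Taxon 1 and Taxon 8 show the derived state '1' for Trait 3, supporting them as a clade.
Trait 4 (derived state '1') is shared by Taxon 1, Taxon 2, and Taxon 8 — a synapomorphy uniting that clade.
Most parsimonious ingroup topology: ((Taxon 9,((Taxon 8,Taxon 1),Taxon 2)),Taxon 6).
Taxon 1 and Taxon 2 share a more recent common ancestor with each other than either does with Taxon 6, so Taxon 6 is the least closely related of the three.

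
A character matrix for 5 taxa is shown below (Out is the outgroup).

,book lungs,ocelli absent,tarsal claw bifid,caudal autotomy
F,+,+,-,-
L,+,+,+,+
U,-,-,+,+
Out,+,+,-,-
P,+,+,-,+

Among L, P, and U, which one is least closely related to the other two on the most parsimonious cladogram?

P

Character polarity is set by the outgroup: the derived state is whichever differs from the outgroup's state, so for book lungs, ocelli absent the derived state is '-', and for the remaining characters it is '+'.
book lungs: derived state '-' in U only — an autapomorphy, so it tells us nothing about relationships among taxa.
ocelli absent: derived state '-' in U only — an autapomorphy, so it tells us nothing about relationships among taxa.
tarsal claw bifid (derived state '+') is shared by L and U — a synapomorphy uniting that clade.
Only L, P, and U show the derived state '+' for caudal autotomy, supporting them as a clade.
Most parsimonious ingroup topology: (((L,U),P),F).
U and L share a more recent common ancestor with each other than either does with P, so P is the least closely related of the three.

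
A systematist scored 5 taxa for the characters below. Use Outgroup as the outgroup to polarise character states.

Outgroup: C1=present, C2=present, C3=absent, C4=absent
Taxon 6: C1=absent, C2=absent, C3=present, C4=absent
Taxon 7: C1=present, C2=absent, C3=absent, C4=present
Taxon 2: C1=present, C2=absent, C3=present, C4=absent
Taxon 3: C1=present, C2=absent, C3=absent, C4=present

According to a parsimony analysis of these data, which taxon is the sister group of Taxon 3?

Taxon 7

Character polarity is set by the outgroup: the derived state is whichever differs from the outgroup's state, so for C1, C2 the derived state is 'absent', and for the remaining characters it is 'present'.
C1 (derived state 'absent') is unique to Taxon 6 (autapomorphy; uninformative for grouping).
C2 (derived state 'absent') is shared by all ingroup taxa — unites the whole ingroup.
C3: derived state 'present' in Taxon 2 and Taxon 6 only — synapomorphy for {Taxon 2, Taxon 6}.
C4: derived state 'present' in Taxon 3 and Taxon 7 only — synapomorphy for {Taxon 3, Taxon 7}.
Most parsimonious ingroup topology: ((Taxon 6,Taxon 2),(Taxon 7,Taxon 3)).
Taxon 3 and Taxon 7 form a cherry on this tree, so they are sister taxa.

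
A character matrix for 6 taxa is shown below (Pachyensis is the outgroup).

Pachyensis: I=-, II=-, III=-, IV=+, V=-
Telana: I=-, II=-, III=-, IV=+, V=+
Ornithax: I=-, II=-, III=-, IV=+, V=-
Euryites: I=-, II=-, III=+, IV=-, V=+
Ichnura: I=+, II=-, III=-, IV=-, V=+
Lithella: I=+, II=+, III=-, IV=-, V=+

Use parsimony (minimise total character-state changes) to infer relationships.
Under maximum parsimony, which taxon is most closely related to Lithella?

Ichnura

Character polarity is set by the outgroup: the derived state is whichever differs from the outgroup's state, so for IV the derived state is '-', and for the remaining characters it is '+'.
I: derived state '+' in Ichnura and Lithella only — synapomorphy for {Ichnura, Lithella}.
II (derived state '+') is unique to Lithella (autapomorphy; uninformative for grouping).
III: derived state '+' in Euryites only — an autapomorphy, so it tells us nothing about relationships among taxa.
IV (derived state '-') is shared by Euryites, Ichnura, and Lithella — a synapomorphy uniting that clade.
V: derived state '+' in Euryites, Ichnura, Lithella, and Telana only — synapomorphy for {Euryites, Ichnura, Lithella, Telana}.
Most parsimonious ingroup topology: ((Telana,(Euryites,(Ichnura,Lithella))),Ornithax).
Lithella and Ichnura form a cherry on this tree, so they are sister taxa.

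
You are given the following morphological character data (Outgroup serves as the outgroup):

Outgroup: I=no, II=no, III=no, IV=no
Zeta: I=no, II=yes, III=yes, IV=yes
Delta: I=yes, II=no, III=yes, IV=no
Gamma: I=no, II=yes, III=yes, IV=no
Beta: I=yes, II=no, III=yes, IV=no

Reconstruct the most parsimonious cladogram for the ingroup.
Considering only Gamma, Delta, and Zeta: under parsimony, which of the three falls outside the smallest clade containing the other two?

Delta

The outgroup has state 'no' for every character, so 'yes' is the derived state throughout.
I (derived state 'yes') is shared by Beta and Delta — a synapomorphy uniting that clade.
II: derived state 'yes' in Gamma and Zeta only — synapomorphy for {Gamma, Zeta}.
III (derived state 'yes') is shared by all ingroup taxa — unites the whole ingroup.
IV: derived state 'yes' in Zeta only — an autapomorphy, so it tells us nothing about relationships among taxa.
Most parsimonious ingroup topology: ((Zeta,Gamma),(Delta,Beta)).
Zeta and Gamma share a more recent common ancestor with each other than either does with Delta, so Delta is the least closely related of the three.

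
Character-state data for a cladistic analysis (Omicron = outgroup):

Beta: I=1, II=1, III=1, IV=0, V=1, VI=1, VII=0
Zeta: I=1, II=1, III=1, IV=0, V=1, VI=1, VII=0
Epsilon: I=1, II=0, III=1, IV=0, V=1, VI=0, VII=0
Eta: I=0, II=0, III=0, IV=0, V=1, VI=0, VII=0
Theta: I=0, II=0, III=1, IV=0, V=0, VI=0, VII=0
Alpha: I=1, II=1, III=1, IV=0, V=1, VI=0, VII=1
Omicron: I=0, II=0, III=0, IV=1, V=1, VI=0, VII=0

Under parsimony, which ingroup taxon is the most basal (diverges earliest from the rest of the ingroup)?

Eta

Character polarity is set by the outgroup: the derived state is whichever differs from the outgroup's state, so for IV, V the derived state is '0', and for the remaining characters it is '1'.
I (derived state '1') is shared by Alpha, Beta, Epsilon, and Zeta — a synapomorphy uniting that clade.
Only Alpha, Beta, and Zeta show the derived state '1' for II, supporting them as a clade.
III: derived state '1' in Alpha, Beta, Epsilon, Theta, and Zeta only — synapomorphy for {Alpha, Beta, Epsilon, Theta, Zeta}.
IV (derived state '0') is shared by all ingroup taxa — unites the whole ingroup.
V: derived state '0' in Theta only — an autapomorphy, so it tells us nothing about relationships among taxa.
VI: derived state '1' in Beta and Zeta only — synapomorphy for {Beta, Zeta}.
VII (derived state '1') is unique to Alpha (autapomorphy; uninformative for grouping).
Most parsimonious ingroup topology: ((Theta,((Alpha,(Zeta,Beta)),Epsilon)),Eta).
Eta is sister to the clade containing all other ingroup taxa, so it is the earliest-diverging (most basal) ingroup lineage.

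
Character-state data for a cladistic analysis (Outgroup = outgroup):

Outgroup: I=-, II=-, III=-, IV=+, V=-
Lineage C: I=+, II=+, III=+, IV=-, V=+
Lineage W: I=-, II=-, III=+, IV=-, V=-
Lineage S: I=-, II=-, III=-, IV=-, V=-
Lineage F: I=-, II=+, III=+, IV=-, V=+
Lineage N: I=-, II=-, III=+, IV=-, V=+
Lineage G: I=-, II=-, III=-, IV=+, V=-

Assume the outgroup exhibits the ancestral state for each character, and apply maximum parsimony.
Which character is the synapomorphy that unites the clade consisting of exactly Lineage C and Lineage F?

Character polarity is set by the outgroup: the derived state is whichever differs from the outgroup's state, so for IV the derived state is '-', and for the remaining characters it is '+'.
I (derived state '+') is unique to Lineage C (autapomorphy; uninformative for grouping).
II (derived state '+') is shared by Lineage C and Lineage F — a synapomorphy uniting that clade.
III (derived state '+') is shared by Lineage C, Lineage F, Lineage N, and Lineage W — a synapomorphy uniting that clade.
IV (derived state '-') is shared by Lineage C, Lineage F, Lineage N, Lineage S, and Lineage W — a synapomorphy uniting that clade.
V (derived state '+') is shared by Lineage C, Lineage F, and Lineage N — a synapomorphy uniting that clade.
Most parsimonious ingroup topology: (((((Lineage C,Lineage F),Lineage N),Lineage W),Lineage S),Lineage G).
The clade {Lineage C, Lineage F} is supported by II: its derived state '+' occurs in exactly those taxa and in no other taxon (including the outgroup).

II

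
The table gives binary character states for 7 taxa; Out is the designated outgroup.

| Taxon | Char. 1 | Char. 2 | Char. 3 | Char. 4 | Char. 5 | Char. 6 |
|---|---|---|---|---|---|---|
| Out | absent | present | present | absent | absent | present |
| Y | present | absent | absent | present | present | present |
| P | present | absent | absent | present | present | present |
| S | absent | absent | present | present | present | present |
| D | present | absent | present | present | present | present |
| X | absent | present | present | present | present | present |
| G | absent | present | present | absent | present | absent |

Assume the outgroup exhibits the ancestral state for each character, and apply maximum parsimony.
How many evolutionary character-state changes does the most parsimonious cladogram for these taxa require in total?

Character polarity is set by the outgroup: the derived state is whichever differs from the outgroup's state, so for Char. 2, Char. 3, Char. 6 the derived state is 'absent', and for the remaining characters it is 'present'.
Char. 1: derived state 'present' in D, P, and Y only — synapomorphy for {D, P, Y}.
Char. 2: derived state 'absent' in D, P, S, and Y only — synapomorphy for {D, P, S, Y}.
Char. 3 (derived state 'absent') is shared by P and Y — a synapomorphy uniting that clade.
Char. 4: derived state 'present' in D, P, S, X, and Y only — synapomorphy for {D, P, S, X, Y}.
All ingroup taxa share the derived state 'present' for Char. 5; it defines the ingroup but does not resolve relationships within it.
Char. 6: derived state 'absent' in G only — an autapomorphy, so it tells us nothing about relationships among taxa.
Most parsimonious ingroup topology: (((((Y,P),D),S),X),G).
Changes per character on this tree: Char. 1: 1; Char. 2: 1; Char. 3: 1; Char. 4: 1; Char. 5: 1; Char. 6: 1.
Total = 6.

6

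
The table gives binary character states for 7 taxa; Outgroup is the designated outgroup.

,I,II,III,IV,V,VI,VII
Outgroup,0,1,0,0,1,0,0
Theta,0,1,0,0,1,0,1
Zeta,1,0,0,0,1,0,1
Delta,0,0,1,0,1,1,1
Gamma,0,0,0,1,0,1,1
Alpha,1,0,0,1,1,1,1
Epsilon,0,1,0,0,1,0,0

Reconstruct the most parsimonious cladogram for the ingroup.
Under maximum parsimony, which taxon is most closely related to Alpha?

Character polarity is set by the outgroup: the derived state is whichever differs from the outgroup's state, so for II, V the derived state is '0', and for the remaining characters it is '1'.
I groups Alpha and Zeta, which is incompatible with the clades supported by the remaining characters; treating it as convergent (homoplasy) costs fewer steps than any alternative tree.
II (derived state '0') is shared by Alpha, Delta, Gamma, and Zeta — a synapomorphy uniting that clade.
III: derived state '1' in Delta only — an autapomorphy, so it tells us nothing about relationships among taxa.
Only Alpha and Gamma show the derived state '1' for IV, supporting them as a clade.
V (derived state '0') is unique to Gamma (autapomorphy; uninformative for grouping).
VI (derived state '1') is shared by Alpha, Delta, and Gamma — a synapomorphy uniting that clade.
Only Alpha, Delta, Gamma, Theta, and Zeta show the derived state '1' for VII, supporting them as a clade.
Most parsimonious ingroup topology: ((Theta,(Zeta,(Delta,(Gamma,Alpha)))),Epsilon).
Alpha and Gamma form a cherry on this tree, so they are sister taxa.

Gamma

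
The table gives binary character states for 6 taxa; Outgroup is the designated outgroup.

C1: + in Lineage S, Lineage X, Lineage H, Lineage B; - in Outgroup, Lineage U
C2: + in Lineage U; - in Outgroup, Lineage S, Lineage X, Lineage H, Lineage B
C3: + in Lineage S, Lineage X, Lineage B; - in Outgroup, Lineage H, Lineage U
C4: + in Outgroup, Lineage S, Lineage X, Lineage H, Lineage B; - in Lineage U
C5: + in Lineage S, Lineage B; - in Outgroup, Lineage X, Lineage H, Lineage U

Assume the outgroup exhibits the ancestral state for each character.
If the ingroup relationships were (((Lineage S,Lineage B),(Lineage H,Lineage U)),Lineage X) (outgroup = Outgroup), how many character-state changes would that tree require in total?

Map each character onto (((Lineage S,Lineage B),(Lineage H,Lineage U)),Lineage X) (rooted by Outgroup) and count the minimum state changes it requires (Fitch parsimony):
C1: 2; C2: 1; C3: 2; C4: 1; C5: 1.
Total tree length = 7.

7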